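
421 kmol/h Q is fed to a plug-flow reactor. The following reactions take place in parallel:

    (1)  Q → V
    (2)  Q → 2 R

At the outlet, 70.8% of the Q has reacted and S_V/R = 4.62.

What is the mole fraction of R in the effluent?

Conversion of Q: Q consumed = 0.708 × 421 = 298.1 kmol/h = 1ξ₁ + 1ξ₂.
Selectivity: 1ξ₁ / (2ξ₂) = 4.62 → ξ₁ = 9.24 ξ₂.
Substitute: (1·9.24 + 1) ξ₂ = 298.1 → ξ₂ = 29.11 kmol/h, ξ₁ = 269 kmol/h.
Outlet amounts (n = n₀ + Σ ν·ξ):
  Q: 421 − 1(269) − 1(29.11) = 122.9
  V: 0 + 1(269) = 269
  R: 0 + 2(29.11) = 58.22
Total out = 450.1 kmol/h; y_R = 58.22 / 450.1 = 0.1293.

0.129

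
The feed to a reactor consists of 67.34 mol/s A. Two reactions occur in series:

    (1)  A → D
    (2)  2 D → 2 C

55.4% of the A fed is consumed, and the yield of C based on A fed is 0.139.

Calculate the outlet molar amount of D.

Conversion of A: A consumed = 1ξ₁ = 0.554 × 67.34 → ξ₁ = 37.31 mol/s.
Yield of C: 2ξ₂ / 67.34 = 0.139 → ξ₂ = 4.68 mol/s.
Outlet amounts (n = n₀ + Σ ν·ξ):
  A: 67.34 − 1(37.31) = 30.03
  D: 0 + 1(37.31) − 2(4.68) = 27.95
  C: 0 + 2(4.68) = 9.36

27.9 mol/s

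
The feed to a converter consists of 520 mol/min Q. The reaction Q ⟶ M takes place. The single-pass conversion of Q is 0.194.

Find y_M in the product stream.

0.194

Q reacted = 0.194 × 520 = 100.9 mol/min; ν_Q = −1, so ξ = 100.9/1 = 100.9 mol/min.
Outlet amounts (n = n₀ + ν ξ):
  Q: 520 − 1(100.9) = 419.1
  M: 0 + 1(100.9) = 100.9
Total out = 520 mol/min; y_M = 100.9 / 520 = 0.194.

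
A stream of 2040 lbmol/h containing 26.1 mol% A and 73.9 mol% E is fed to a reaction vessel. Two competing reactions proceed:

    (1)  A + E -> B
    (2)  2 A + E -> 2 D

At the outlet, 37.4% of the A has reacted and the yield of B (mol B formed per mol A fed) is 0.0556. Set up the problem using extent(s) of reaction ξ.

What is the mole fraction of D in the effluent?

Yield of B: 1ξ₁ / 532.4 = 0.0556 → ξ₁ = 29.6 lbmol/h.
Conversion of A: 1ξ₁ + 2ξ₂ = 0.374 × 532.4 = 199.1 → ξ₂ = 84.76 lbmol/h.
Outlet amounts (n = n₀ + Σ ν·ξ):
  A: 532.4 − 1(29.6) − 2(84.76) = 333.3
  E: 1508 − 1(29.6) − 1(84.76) = 1393
  B: 0 + 1(29.6) = 29.6
  D: 0 + 2(84.76) = 169.5
Total out = 1926 lbmol/h; y_D = 169.5 / 1926 = 0.08804.

0.088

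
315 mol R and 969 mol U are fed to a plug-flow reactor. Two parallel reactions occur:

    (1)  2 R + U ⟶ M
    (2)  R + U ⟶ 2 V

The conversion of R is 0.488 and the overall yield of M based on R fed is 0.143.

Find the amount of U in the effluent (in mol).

860 mol

Yield of M: 1ξ₁ / 315 = 0.143 → ξ₁ = 45.04 mol.
Conversion of R: 2ξ₁ + 1ξ₂ = 0.488 × 315 = 153.7 → ξ₂ = 63.63 mol.
Outlet amounts (n = n₀ + Σ ν·ξ):
  R: 315 − 2(45.04) − 1(63.63) = 161.3
  U: 969 − 1(45.04) − 1(63.63) = 860.3
  M: 0 + 1(45.04) = 45.04
  V: 0 + 2(63.63) = 127.3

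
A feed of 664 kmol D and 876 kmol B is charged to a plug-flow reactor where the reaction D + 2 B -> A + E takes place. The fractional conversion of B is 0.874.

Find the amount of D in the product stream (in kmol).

281 kmol

B reacted = 0.874 × 876 = 765.6 kmol; ν_B = −2, so ξ = 765.6/2 = 382.8 kmol.
Outlet amounts (n = n₀ + ν ξ):
  D: 664 − 1(382.8) = 281.2
  B: 876 − 2(382.8) = 110.4
  A: 0 + 1(382.8) = 382.8
  E: 0 + 1(382.8) = 382.8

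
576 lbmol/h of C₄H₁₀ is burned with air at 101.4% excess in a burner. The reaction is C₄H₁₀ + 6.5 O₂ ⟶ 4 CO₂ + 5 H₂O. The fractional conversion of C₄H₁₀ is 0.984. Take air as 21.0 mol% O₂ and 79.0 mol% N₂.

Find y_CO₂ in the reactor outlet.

Stoichiometric O₂ = 6.5 × 576 = 3744 lbmol/h; O₂ fed = 3744 × 2.014 = 7540 lbmol/h.
N₂ fed = 7540 × 79/21 = 28370 lbmol/h.
Fuel reacted = 0.984 × 576 → ξ = 566.8 lbmol/h.
Outlet (n = n₀ + ν ξ):
  C₄H₁₀: 576 − 1(566.8) = 9.216
  O₂: 7540 − 6.5(566.8) = 3856
  N₂: 28370 (inert)
  CO₂: 0 + 4(566.8) = 2267
  H₂O: 0 + 5(566.8) = 2834
Total out = 37330 lbmol/h; y_CO₂ = 2267 / 37330 = 0.06073.

0.0607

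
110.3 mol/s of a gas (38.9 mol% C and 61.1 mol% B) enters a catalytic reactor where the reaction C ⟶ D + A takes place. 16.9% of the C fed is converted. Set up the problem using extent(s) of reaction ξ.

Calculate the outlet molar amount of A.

7.25 mol/s

C reacted = 0.169 × 42.91 = 7.251 mol/s; ν_C = −1, so ξ = 7.251/1 = 7.251 mol/s.
Outlet amounts (n = n₀ + ν ξ):
  C: 42.91 − 1(7.251) = 35.66
  D: 0 + 1(7.251) = 7.251
  A: 0 + 1(7.251) = 7.251
  B: 67.39 (inert)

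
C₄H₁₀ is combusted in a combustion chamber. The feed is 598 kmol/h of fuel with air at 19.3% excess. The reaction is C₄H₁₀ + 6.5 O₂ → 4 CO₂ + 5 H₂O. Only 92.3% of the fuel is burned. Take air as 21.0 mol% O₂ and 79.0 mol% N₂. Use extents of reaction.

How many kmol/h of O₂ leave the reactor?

Stoichiometric O₂ = 6.5 × 598 = 3887 kmol/h; O₂ fed = 3887 × 1.193 = 4637 kmol/h.
N₂ fed = 4637 × 79/21 = 17440 kmol/h.
Fuel reacted = 0.923 × 598 → ξ = 552 kmol/h.
Outlet (n = n₀ + ν ξ):
  C₄H₁₀: 598 − 1(552) = 46.05
  O₂: 4637 − 6.5(552) = 1049
  N₂: 17440 (inert)
  CO₂: 0 + 4(552) = 2208
  H₂O: 0 + 5(552) = 2760

1050 kmol/h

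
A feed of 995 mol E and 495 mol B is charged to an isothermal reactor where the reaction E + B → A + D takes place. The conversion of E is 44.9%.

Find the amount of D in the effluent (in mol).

447 mol

E reacted = 0.449 × 995 = 446.8 mol; ν_E = −1, so ξ = 446.8/1 = 446.8 mol.
Outlet amounts (n = n₀ + ν ξ):
  E: 995 − 1(446.8) = 548.2
  B: 495 − 1(446.8) = 48.25
  A: 0 + 1(446.8) = 446.8
  D: 0 + 1(446.8) = 446.8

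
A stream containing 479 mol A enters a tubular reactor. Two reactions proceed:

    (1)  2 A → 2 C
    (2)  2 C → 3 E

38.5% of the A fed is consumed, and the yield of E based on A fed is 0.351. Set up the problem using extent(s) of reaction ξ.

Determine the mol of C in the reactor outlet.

Conversion of A: A consumed = 2ξ₁ = 0.385 × 479 → ξ₁ = 92.21 mol.
Yield of E: 3ξ₂ / 479 = 0.351 → ξ₂ = 56.04 mol.
Outlet amounts (n = n₀ + Σ ν·ξ):
  A: 479 − 2(92.21) = 294.6
  C: 0 + 2(92.21) − 2(56.04) = 72.33
  E: 0 + 3(56.04) = 168.1

72.3 mol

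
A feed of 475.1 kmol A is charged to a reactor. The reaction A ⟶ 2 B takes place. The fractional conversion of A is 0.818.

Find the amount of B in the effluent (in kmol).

A reacted = 0.818 × 475.1 = 388.6 kmol; ν_A = −1, so ξ = 388.6/1 = 388.6 kmol.
Outlet amounts (n = n₀ + ν ξ):
  A: 475.1 − 1(388.6) = 86.47
  B: 0 + 2(388.6) = 777.3

777 kmol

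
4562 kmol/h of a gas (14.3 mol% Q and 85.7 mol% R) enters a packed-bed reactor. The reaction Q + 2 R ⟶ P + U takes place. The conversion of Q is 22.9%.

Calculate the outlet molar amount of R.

Q reacted = 0.229 × 652.4 = 149.4 kmol/h; ν_Q = −1, so ξ = 149.4/1 = 149.4 kmol/h.
Outlet amounts (n = n₀ + ν ξ):
  Q: 652.4 − 1(149.4) = 503
  R: 3910 − 2(149.4) = 3611
  P: 0 + 1(149.4) = 149.4
  U: 0 + 1(149.4) = 149.4

3610 kmol/h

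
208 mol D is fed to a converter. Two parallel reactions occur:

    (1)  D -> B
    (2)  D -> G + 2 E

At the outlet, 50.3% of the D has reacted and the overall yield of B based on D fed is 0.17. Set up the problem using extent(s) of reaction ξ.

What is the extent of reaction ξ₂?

Yield of B: 1ξ₁ / 208 = 0.17 → ξ₁ = 35.36 mol.
Conversion of D: 1ξ₁ + 1ξ₂ = 0.503 × 208 = 104.6 → ξ₂ = 69.26 mol.
Outlet amounts (n = n₀ + Σ ν·ξ):
  D: 208 − 1(35.36) − 1(69.26) = 103.4
  B: 0 + 1(35.36) = 35.36
  G: 0 + 1(69.26) = 69.26
  E: 0 + 2(69.26) = 138.5

ξ₂ = 69.3 mol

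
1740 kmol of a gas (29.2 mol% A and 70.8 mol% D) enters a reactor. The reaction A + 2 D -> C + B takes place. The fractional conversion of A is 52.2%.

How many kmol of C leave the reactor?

A reacted = 0.522 × 508.1 = 265.2 kmol; ν_A = −1, so ξ = 265.2/1 = 265.2 kmol.
Outlet amounts (n = n₀ + ν ξ):
  A: 508.1 − 1(265.2) = 242.9
  D: 1232 − 2(265.2) = 701.5
  C: 0 + 1(265.2) = 265.2
  B: 0 + 1(265.2) = 265.2

265 kmol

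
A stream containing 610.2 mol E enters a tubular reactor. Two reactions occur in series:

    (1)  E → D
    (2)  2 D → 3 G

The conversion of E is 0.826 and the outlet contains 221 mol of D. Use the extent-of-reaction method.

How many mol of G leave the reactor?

Conversion of E: E consumed = 1ξ₁ = 0.826 × 610.2 → ξ₁ = 504 mol.
D balance: n_D = 0 + 1ξ₁ − 2ξ₂ = 221 → ξ₂ = (1·504 − 221)/2 = 141.5 mol.
Outlet amounts (n = n₀ + Σ ν·ξ):
  E: 610.2 − 1(504) = 106.2
  D: 0 + 1(504) − 2(141.5) = 221
  G: 0 + 3(141.5) = 424.5

425 mol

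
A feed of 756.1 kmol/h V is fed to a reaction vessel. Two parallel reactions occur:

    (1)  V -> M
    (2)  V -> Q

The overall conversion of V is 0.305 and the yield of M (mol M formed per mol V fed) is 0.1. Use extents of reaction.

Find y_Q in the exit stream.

0.205

Yield of M: 1ξ₁ / 756.1 = 0.1 → ξ₁ = 75.61 kmol/h.
Conversion of V: 1ξ₁ + 1ξ₂ = 0.305 × 756.1 = 230.6 → ξ₂ = 155 kmol/h.
Outlet amounts (n = n₀ + Σ ν·ξ):
  V: 756.1 − 1(75.61) − 1(155) = 525.5
  M: 0 + 1(75.61) = 75.61
  Q: 0 + 1(155) = 155
Total out = 756.1 kmol/h; y_Q = 155 / 756.1 = 0.205.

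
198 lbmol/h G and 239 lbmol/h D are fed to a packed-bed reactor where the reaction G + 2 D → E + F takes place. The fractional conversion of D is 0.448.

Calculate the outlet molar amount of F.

53.5 lbmol/h

D reacted = 0.448 × 239 = 107.1 lbmol/h; ν_D = −2, so ξ = 107.1/2 = 53.54 lbmol/h.
Outlet amounts (n = n₀ + ν ξ):
  G: 198 − 1(53.54) = 144.5
  D: 239 − 2(53.54) = 131.9
  E: 0 + 1(53.54) = 53.54
  F: 0 + 1(53.54) = 53.54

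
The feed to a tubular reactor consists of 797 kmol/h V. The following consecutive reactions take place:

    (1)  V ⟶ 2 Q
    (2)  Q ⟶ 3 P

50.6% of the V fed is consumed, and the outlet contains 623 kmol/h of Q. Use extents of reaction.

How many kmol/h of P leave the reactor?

Conversion of V: V consumed = 1ξ₁ = 0.506 × 797 → ξ₁ = 403.3 kmol/h.
Q balance: n_Q = 0 + 2ξ₁ − 1ξ₂ = 623 → ξ₂ = (2·403.3 − 623)/1 = 183.6 kmol/h.
Outlet amounts (n = n₀ + Σ ν·ξ):
  V: 797 − 1(403.3) = 393.7
  Q: 0 + 2(403.3) − 1(183.6) = 623
  P: 0 + 3(183.6) = 550.7

551 kmol/h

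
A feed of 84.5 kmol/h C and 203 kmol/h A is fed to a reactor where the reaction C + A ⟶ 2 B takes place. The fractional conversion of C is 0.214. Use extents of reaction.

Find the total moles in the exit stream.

288 kmol/h

C reacted = 0.214 × 84.5 = 18.08 kmol/h; ν_C = −1, so ξ = 18.08/1 = 18.08 kmol/h.
Outlet amounts (n = n₀ + ν ξ):
  C: 84.5 − 1(18.08) = 66.42
  A: 203 − 1(18.08) = 184.9
  B: 0 + 2(18.08) = 36.17
Total out = 66.42 + 184.9 + 36.17 = 287.5 kmol/h.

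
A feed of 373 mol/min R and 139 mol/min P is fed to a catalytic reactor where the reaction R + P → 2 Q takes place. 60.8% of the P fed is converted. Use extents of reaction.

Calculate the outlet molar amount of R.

288 mol/min

P reacted = 0.608 × 139 = 84.51 mol/min; ν_P = −1, so ξ = 84.51/1 = 84.51 mol/min.
Outlet amounts (n = n₀ + ν ξ):
  R: 373 − 1(84.51) = 288.5
  P: 139 − 1(84.51) = 54.49
  Q: 0 + 2(84.51) = 169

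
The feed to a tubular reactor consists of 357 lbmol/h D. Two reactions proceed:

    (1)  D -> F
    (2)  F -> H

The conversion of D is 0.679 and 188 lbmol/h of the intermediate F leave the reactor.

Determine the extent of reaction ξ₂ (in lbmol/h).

Conversion of D: D consumed = 1ξ₁ = 0.679 × 357 → ξ₁ = 242.4 lbmol/h.
F balance: n_F = 0 + 1ξ₁ − 1ξ₂ = 188 → ξ₂ = (1·242.4 − 188)/1 = 54.4 lbmol/h.
Outlet amounts (n = n₀ + Σ ν·ξ):
  D: 357 − 1(242.4) = 114.6
  F: 0 + 1(242.4) − 1(54.4) = 188
  H: 0 + 1(54.4) = 54.4

ξ₂ = 54.4 lbmol/h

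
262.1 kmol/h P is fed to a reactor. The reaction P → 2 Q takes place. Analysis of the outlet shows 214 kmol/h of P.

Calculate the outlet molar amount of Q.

For P: n = n₀ − 1ξ → 214 = 262.1 − 1ξ, giving ξ = 48.1 kmol/h.
Outlet amounts (n = n₀ + ν ξ):
  P: 262.1 − 1(48.1) = 214
  Q: 0 + 2(48.1) = 96.2

96.2 kmol/h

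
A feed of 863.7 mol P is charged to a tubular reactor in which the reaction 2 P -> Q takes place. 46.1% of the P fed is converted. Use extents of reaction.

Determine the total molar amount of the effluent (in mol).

665 mol

P reacted = 0.461 × 863.7 = 398.2 mol; ν_P = −2, so ξ = 398.2/2 = 199.1 mol.
Outlet amounts (n = n₀ + ν ξ):
  P: 863.7 − 2(199.1) = 465.5
  Q: 0 + 1(199.1) = 199.1
Total out = 465.5 + 199.1 = 664.6 mol.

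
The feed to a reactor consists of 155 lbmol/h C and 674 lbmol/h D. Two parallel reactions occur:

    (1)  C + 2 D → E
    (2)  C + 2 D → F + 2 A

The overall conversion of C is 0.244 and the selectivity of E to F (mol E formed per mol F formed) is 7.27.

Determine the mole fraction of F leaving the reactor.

Conversion of C: C consumed = 0.244 × 155 = 37.82 lbmol/h = 1ξ₁ + 1ξ₂.
Selectivity: 1ξ₁ / (1ξ₂) = 7.27 → ξ₁ = 7.27 ξ₂.
Substitute: (1·7.27 + 1) ξ₂ = 37.82 → ξ₂ = 4.573 lbmol/h, ξ₁ = 33.25 lbmol/h.
Outlet amounts (n = n₀ + Σ ν·ξ):
  C: 155 − 1(33.25) − 1(4.573) = 117.2
  D: 674 − 2(33.25) − 2(4.573) = 598.4
  E: 0 + 1(33.25) = 33.25
  F: 0 + 1(4.573) = 4.573
  A: 0 + 2(4.573) = 9.146
Total out = 762.5 lbmol/h; y_F = 4.573 / 762.5 = 0.005998.

0.006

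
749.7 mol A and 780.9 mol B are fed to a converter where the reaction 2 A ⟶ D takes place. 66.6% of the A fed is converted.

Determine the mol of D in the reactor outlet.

250 mol

A reacted = 0.666 × 749.7 = 499.3 mol; ν_A = −2, so ξ = 499.3/2 = 249.7 mol.
Outlet amounts (n = n₀ + ν ξ):
  A: 749.7 − 2(249.7) = 250.4
  D: 0 + 1(249.7) = 249.7
  B: 780.9 (inert)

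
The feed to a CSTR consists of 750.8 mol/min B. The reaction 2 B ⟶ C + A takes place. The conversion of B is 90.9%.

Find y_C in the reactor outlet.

0.454

B reacted = 0.909 × 750.8 = 682.5 mol/min; ν_B = −2, so ξ = 682.5/2 = 341.2 mol/min.
Outlet amounts (n = n₀ + ν ξ):
  B: 750.8 − 2(341.2) = 68.32
  C: 0 + 1(341.2) = 341.2
  A: 0 + 1(341.2) = 341.2
Total out = 750.8 mol/min; y_C = 341.2 / 750.8 = 0.4545.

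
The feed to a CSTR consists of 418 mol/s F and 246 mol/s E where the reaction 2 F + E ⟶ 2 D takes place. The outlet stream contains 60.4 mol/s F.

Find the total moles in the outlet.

485 mol/s

For F: n = n₀ − 2ξ → 60.4 = 418 − 2ξ, giving ξ = 178.8 mol/s.
Outlet amounts (n = n₀ + ν ξ):
  F: 418 − 2(178.8) = 60.4
  E: 246 − 1(178.8) = 67.2
  D: 0 + 2(178.8) = 357.6
Total out = 60.4 + 67.2 + 357.6 = 485.2 mol/s.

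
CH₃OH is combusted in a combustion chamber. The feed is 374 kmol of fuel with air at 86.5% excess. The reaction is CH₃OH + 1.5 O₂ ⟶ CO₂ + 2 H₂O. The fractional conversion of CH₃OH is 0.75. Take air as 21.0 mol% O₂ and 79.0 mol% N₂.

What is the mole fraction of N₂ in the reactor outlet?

Stoichiometric O₂ = 1.5 × 374 = 561 kmol; O₂ fed = 561 × 1.865 = 1046 kmol.
N₂ fed = 1046 × 79/21 = 3936 kmol.
Fuel reacted = 0.75 × 374 → ξ = 280.5 kmol.
Outlet (n = n₀ + ν ξ):
  CH₃OH: 374 − 1(280.5) = 93.5
  O₂: 1046 − 1.5(280.5) = 625.5
  N₂: 3936 (inert)
  CO₂: 0 + 1(280.5) = 280.5
  H₂O: 0 + 2(280.5) = 561
Total out = 5496 kmol; y_N₂ = 3936 / 5496 = 0.7161.

0.716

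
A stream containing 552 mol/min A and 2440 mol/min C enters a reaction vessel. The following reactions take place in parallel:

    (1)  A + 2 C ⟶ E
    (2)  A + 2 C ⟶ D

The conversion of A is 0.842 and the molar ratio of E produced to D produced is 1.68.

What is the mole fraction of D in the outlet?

Conversion of A: A consumed = 0.842 × 552 = 464.8 mol/min = 1ξ₁ + 1ξ₂.
Selectivity: 1ξ₁ / (1ξ₂) = 1.68 → ξ₁ = 1.68 ξ₂.
Substitute: (1·1.68 + 1) ξ₂ = 464.8 → ξ₂ = 173.4 mol/min, ξ₁ = 291.4 mol/min.
Outlet amounts (n = n₀ + Σ ν·ξ):
  A: 552 − 1(291.4) − 1(173.4) = 87.22
  C: 2440 − 2(291.4) − 2(173.4) = 1510
  E: 0 + 1(291.4) = 291.4
  D: 0 + 1(173.4) = 173.4
Total out = 2062 mol/min; y_D = 173.4 / 2062 = 0.08409.

0.0841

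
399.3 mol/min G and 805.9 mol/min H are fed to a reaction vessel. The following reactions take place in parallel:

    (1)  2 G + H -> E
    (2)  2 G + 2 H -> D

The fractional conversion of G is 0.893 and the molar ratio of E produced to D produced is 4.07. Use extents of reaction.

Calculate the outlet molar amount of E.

143 mol/min

Conversion of G: G consumed = 0.893 × 399.3 = 356.6 mol/min = 2ξ₁ + 2ξ₂.
Selectivity: 1ξ₁ / (1ξ₂) = 4.07 → ξ₁ = 4.07 ξ₂.
Substitute: (2·4.07 + 2) ξ₂ = 356.6 → ξ₂ = 35.17 mol/min, ξ₁ = 143.1 mol/min.
Outlet amounts (n = n₀ + Σ ν·ξ):
  G: 399.3 − 2(143.1) − 2(35.17) = 42.73
  H: 805.9 − 1(143.1) − 2(35.17) = 592.4
  E: 0 + 1(143.1) = 143.1
  D: 0 + 1(35.17) = 35.17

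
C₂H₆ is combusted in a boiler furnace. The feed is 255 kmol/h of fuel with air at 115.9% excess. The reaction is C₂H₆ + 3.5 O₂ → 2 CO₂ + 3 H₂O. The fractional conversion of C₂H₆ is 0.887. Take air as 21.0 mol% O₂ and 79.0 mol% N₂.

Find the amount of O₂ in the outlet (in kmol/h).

Stoichiometric O₂ = 3.5 × 255 = 892.5 kmol/h; O₂ fed = 892.5 × 2.159 = 1927 kmol/h.
N₂ fed = 1927 × 79/21 = 7249 kmol/h.
Fuel reacted = 0.887 × 255 → ξ = 226.2 kmol/h.
Outlet (n = n₀ + ν ξ):
  C₂H₆: 255 − 1(226.2) = 28.81
  O₂: 1927 − 3.5(226.2) = 1135
  N₂: 7249 (inert)
  CO₂: 0 + 2(226.2) = 452.4
  H₂O: 0 + 3(226.2) = 678.6

1140 kmol/h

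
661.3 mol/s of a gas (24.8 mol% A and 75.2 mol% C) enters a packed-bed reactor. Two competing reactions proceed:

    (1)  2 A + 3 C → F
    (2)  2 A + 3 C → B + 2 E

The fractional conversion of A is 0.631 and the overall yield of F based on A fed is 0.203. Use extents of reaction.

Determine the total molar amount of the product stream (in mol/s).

491 mol/s

Yield of F: 1ξ₁ / 164 = 0.203 → ξ₁ = 33.29 mol/s.
Conversion of A: 2ξ₁ + 2ξ₂ = 0.631 × 164 = 103.5 → ξ₂ = 18.45 mol/s.
Outlet amounts (n = n₀ + Σ ν·ξ):
  A: 164 − 2(33.29) − 2(18.45) = 60.52
  C: 497.3 − 3(33.29) − 3(18.45) = 342.1
  F: 0 + 1(33.29) = 33.29
  B: 0 + 1(18.45) = 18.45
  E: 0 + 2(18.45) = 36.9
Total out = 60.52 + 342.1 + 33.29 + 18.45 + 36.9 = 491.2 mol/s.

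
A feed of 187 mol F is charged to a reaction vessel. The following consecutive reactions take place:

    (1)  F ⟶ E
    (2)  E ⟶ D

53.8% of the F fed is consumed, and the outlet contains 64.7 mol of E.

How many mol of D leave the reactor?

Conversion of F: F consumed = 1ξ₁ = 0.538 × 187 → ξ₁ = 100.6 mol.
E balance: n_E = 0 + 1ξ₁ − 1ξ₂ = 64.7 → ξ₂ = (1·100.6 − 64.7)/1 = 35.91 mol.
Outlet amounts (n = n₀ + Σ ν·ξ):
  F: 187 − 1(100.6) = 86.39
  E: 0 + 1(100.6) − 1(35.91) = 64.7
  D: 0 + 1(35.91) = 35.91

35.9 mol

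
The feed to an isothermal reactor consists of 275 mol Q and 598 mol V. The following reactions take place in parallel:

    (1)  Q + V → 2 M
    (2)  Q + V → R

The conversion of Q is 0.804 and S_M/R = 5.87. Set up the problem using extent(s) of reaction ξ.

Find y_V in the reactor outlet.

0.461

Conversion of Q: Q consumed = 0.804 × 275 = 221.1 mol = 1ξ₁ + 1ξ₂.
Selectivity: 2ξ₁ / (1ξ₂) = 5.87 → ξ₁ = 2.935 ξ₂.
Substitute: (1·2.935 + 1) ξ₂ = 221.1 → ξ₂ = 56.19 mol, ξ₁ = 164.9 mol.
Outlet amounts (n = n₀ + Σ ν·ξ):
  Q: 275 − 1(164.9) − 1(56.19) = 53.9
  V: 598 − 1(164.9) − 1(56.19) = 376.9
  M: 0 + 2(164.9) = 329.8
  R: 0 + 1(56.19) = 56.19
Total out = 816.8 mol; y_V = 376.9 / 816.8 = 0.4614.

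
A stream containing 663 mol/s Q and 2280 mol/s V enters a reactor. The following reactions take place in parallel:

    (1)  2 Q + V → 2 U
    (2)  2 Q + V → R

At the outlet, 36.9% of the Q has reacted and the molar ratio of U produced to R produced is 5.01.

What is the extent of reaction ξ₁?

ξ₁ = 87.4 mol/s

Conversion of Q: Q consumed = 0.369 × 663 = 244.6 mol/s = 2ξ₁ + 2ξ₂.
Selectivity: 2ξ₁ / (1ξ₂) = 5.01 → ξ₁ = 2.505 ξ₂.
Substitute: (2·2.505 + 2) ξ₂ = 244.6 → ξ₂ = 34.9 mol/s, ξ₁ = 87.42 mol/s.
Outlet amounts (n = n₀ + Σ ν·ξ):
  Q: 663 − 2(87.42) − 2(34.9) = 418.4
  V: 2280 − 1(87.42) − 1(34.9) = 2158
  U: 0 + 2(87.42) = 174.8
  R: 0 + 1(34.9) = 34.9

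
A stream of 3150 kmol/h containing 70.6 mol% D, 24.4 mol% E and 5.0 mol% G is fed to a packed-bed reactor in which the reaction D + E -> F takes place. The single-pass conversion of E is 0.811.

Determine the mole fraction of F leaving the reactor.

E reacted = 0.811 × 768.6 = 623.3 kmol/h; ν_E = −1, so ξ = 623.3/1 = 623.3 kmol/h.
Outlet amounts (n = n₀ + ν ξ):
  D: 2224 − 1(623.3) = 1601
  E: 768.6 − 1(623.3) = 145.3
  F: 0 + 1(623.3) = 623.3
  G: 157.5 (inert)
Total out = 2527 kmol/h; y_F = 623.3 / 2527 = 0.2467.

0.247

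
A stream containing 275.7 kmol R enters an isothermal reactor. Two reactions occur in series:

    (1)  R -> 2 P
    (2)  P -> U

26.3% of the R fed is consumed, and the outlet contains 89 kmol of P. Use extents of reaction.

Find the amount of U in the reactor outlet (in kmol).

Conversion of R: R consumed = 1ξ₁ = 0.263 × 275.7 → ξ₁ = 72.51 kmol.
P balance: n_P = 0 + 2ξ₁ − 1ξ₂ = 89 → ξ₂ = (2·72.51 − 89)/1 = 56.02 kmol.
Outlet amounts (n = n₀ + Σ ν·ξ):
  R: 275.7 − 1(72.51) = 203.2
  P: 0 + 2(72.51) − 1(56.02) = 89
  U: 0 + 1(56.02) = 56.02

56 kmol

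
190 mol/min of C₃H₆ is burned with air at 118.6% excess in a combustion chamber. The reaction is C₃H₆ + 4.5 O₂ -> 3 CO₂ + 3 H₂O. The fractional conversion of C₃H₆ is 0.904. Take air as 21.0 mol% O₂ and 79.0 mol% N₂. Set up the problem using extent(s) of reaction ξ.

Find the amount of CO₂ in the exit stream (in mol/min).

515 mol/min

Stoichiometric O₂ = 4.5 × 190 = 855 mol/min; O₂ fed = 855 × 2.186 = 1869 mol/min.
N₂ fed = 1869 × 79/21 = 7031 mol/min.
Fuel reacted = 0.904 × 190 → ξ = 171.8 mol/min.
Outlet (n = n₀ + ν ξ):
  C₃H₆: 190 − 1(171.8) = 18.24
  O₂: 1869 − 4.5(171.8) = 1096
  N₂: 7031 (inert)
  CO₂: 0 + 3(171.8) = 515.3
  H₂O: 0 + 3(171.8) = 515.3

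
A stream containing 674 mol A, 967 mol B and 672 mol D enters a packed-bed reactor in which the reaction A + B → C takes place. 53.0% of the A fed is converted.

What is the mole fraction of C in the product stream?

A reacted = 0.53 × 674 = 357.2 mol; ν_A = −1, so ξ = 357.2/1 = 357.2 mol.
Outlet amounts (n = n₀ + ν ξ):
  A: 674 − 1(357.2) = 316.8
  B: 967 − 1(357.2) = 609.8
  C: 0 + 1(357.2) = 357.2
  D: 672 (inert)
Total out = 1956 mol; y_C = 357.2 / 1956 = 0.1826.

0.183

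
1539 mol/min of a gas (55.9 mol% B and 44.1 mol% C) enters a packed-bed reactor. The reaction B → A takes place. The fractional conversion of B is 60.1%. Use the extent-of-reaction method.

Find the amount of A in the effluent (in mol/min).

517 mol/min

B reacted = 0.601 × 860.3 = 517 mol/min; ν_B = −1, so ξ = 517/1 = 517 mol/min.
Outlet amounts (n = n₀ + ν ξ):
  B: 860.3 − 1(517) = 343.3
  A: 0 + 1(517) = 517
  C: 678.7 (inert)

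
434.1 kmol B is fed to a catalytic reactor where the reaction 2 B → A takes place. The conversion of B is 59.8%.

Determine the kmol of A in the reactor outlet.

130 kmol

B reacted = 0.598 × 434.1 = 259.6 kmol; ν_B = −2, so ξ = 259.6/2 = 129.8 kmol.
Outlet amounts (n = n₀ + ν ξ):
  B: 434.1 − 2(129.8) = 174.5
  A: 0 + 1(129.8) = 129.8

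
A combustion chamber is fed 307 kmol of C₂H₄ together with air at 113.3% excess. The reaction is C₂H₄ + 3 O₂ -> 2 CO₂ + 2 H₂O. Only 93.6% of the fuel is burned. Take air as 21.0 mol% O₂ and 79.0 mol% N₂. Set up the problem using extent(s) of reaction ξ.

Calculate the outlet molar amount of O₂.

1100 kmol

Stoichiometric O₂ = 3 × 307 = 921 kmol; O₂ fed = 921 × 2.133 = 1964 kmol.
N₂ fed = 1964 × 79/21 = 7390 kmol.
Fuel reacted = 0.936 × 307 → ξ = 287.4 kmol.
Outlet (n = n₀ + ν ξ):
  C₂H₄: 307 − 1(287.4) = 19.65
  O₂: 1964 − 3(287.4) = 1102
  N₂: 7390 (inert)
  CO₂: 0 + 2(287.4) = 574.7
  H₂O: 0 + 2(287.4) = 574.7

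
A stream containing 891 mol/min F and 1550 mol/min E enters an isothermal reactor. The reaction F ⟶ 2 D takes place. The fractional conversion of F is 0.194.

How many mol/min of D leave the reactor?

346 mol/min

F reacted = 0.194 × 891 = 172.9 mol/min; ν_F = −1, so ξ = 172.9/1 = 172.9 mol/min.
Outlet amounts (n = n₀ + ν ξ):
  F: 891 − 1(172.9) = 718.1
  D: 0 + 2(172.9) = 345.7
  E: 1550 (inert)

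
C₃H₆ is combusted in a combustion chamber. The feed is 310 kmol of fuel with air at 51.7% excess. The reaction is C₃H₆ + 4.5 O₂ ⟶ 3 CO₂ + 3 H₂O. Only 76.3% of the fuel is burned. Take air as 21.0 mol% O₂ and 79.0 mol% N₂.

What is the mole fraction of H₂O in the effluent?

0.0675

Stoichiometric O₂ = 4.5 × 310 = 1395 kmol; O₂ fed = 1395 × 1.517 = 2116 kmol.
N₂ fed = 2116 × 79/21 = 7961 kmol.
Fuel reacted = 0.763 × 310 → ξ = 236.5 kmol.
Outlet (n = n₀ + ν ξ):
  C₃H₆: 310 − 1(236.5) = 73.47
  O₂: 2116 − 4.5(236.5) = 1052
  N₂: 7961 (inert)
  CO₂: 0 + 3(236.5) = 709.6
  H₂O: 0 + 3(236.5) = 709.6
Total out = 10510 kmol; y_H₂O = 709.6 / 10510 = 0.06754.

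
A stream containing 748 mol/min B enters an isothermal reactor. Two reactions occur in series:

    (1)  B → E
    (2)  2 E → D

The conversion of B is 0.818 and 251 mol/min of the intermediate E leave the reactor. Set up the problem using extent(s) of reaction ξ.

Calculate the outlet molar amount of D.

Conversion of B: B consumed = 1ξ₁ = 0.818 × 748 → ξ₁ = 611.9 mol/min.
E balance: n_E = 0 + 1ξ₁ − 2ξ₂ = 251 → ξ₂ = (1·611.9 − 251)/2 = 180.4 mol/min.
Outlet amounts (n = n₀ + Σ ν·ξ):
  B: 748 − 1(611.9) = 136.1
  E: 0 + 1(611.9) − 2(180.4) = 251
  D: 0 + 1(180.4) = 180.4

180 mol/min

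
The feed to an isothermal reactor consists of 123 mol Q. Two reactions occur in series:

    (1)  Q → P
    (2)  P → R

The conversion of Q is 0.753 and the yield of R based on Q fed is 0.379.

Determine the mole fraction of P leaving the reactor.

Conversion of Q: Q consumed = 1ξ₁ = 0.753 × 123 → ξ₁ = 92.62 mol.
Yield of R: 1ξ₂ / 123 = 0.379 → ξ₂ = 46.62 mol.
Outlet amounts (n = n₀ + Σ ν·ξ):
  Q: 123 − 1(92.62) = 30.38
  P: 0 + 1(92.62) − 1(46.62) = 46
  R: 0 + 1(46.62) = 46.62
Total out = 123 mol; y_P = 46 / 123 = 0.374.

0.374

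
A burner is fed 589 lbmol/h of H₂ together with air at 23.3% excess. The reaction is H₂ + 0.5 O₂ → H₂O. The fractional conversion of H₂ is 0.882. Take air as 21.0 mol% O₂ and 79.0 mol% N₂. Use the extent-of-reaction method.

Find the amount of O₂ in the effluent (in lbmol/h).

Stoichiometric O₂ = 0.5 × 589 = 294.5 lbmol/h; O₂ fed = 294.5 × 1.233 = 363.1 lbmol/h.
N₂ fed = 363.1 × 79/21 = 1366 lbmol/h.
Fuel reacted = 0.882 × 589 → ξ = 519.5 lbmol/h.
Outlet (n = n₀ + ν ξ):
  H₂: 589 − 1(519.5) = 69.5
  O₂: 363.1 − 0.5(519.5) = 103.4
  N₂: 1366 (inert)
  H₂O: 0 + 1(519.5) = 519.5

103 lbmol/h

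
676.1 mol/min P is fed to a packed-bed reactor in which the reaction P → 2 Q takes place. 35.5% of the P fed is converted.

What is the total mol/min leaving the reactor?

P reacted = 0.355 × 676.1 = 240 mol/min; ν_P = −1, so ξ = 240/1 = 240 mol/min.
Outlet amounts (n = n₀ + ν ξ):
  P: 676.1 − 1(240) = 436.1
  Q: 0 + 2(240) = 480
Total out = 436.1 + 480 = 916.1 mol/min.

916 mol/min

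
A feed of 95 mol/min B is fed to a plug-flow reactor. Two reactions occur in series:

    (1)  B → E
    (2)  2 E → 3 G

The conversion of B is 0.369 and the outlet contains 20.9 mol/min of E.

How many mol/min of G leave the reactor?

Conversion of B: B consumed = 1ξ₁ = 0.369 × 95 → ξ₁ = 35.05 mol/min.
E balance: n_E = 0 + 1ξ₁ − 2ξ₂ = 20.9 → ξ₂ = (1·35.05 − 20.9)/2 = 7.078 mol/min.
Outlet amounts (n = n₀ + Σ ν·ξ):
  B: 95 − 1(35.05) = 59.95
  E: 0 + 1(35.05) − 2(7.078) = 20.9
  G: 0 + 3(7.078) = 21.23

21.2 mol/min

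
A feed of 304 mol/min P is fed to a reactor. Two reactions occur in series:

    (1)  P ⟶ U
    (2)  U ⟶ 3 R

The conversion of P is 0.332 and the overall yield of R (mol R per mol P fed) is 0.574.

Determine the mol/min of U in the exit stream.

42.8 mol/min

Conversion of P: P consumed = 1ξ₁ = 0.332 × 304 → ξ₁ = 100.9 mol/min.
Yield of R: 3ξ₂ / 304 = 0.574 → ξ₂ = 58.17 mol/min.
Outlet amounts (n = n₀ + Σ ν·ξ):
  P: 304 − 1(100.9) = 203.1
  U: 0 + 1(100.9) − 1(58.17) = 42.76
  R: 0 + 3(58.17) = 174.5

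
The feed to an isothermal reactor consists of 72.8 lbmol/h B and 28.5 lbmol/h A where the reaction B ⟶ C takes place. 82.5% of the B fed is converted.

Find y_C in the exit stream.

0.593

B reacted = 0.825 × 72.8 = 60.06 lbmol/h; ν_B = −1, so ξ = 60.06/1 = 60.06 lbmol/h.
Outlet amounts (n = n₀ + ν ξ):
  B: 72.8 − 1(60.06) = 12.74
  C: 0 + 1(60.06) = 60.06
  A: 28.5 (inert)
Total out = 101.3 lbmol/h; y_C = 60.06 / 101.3 = 0.5929.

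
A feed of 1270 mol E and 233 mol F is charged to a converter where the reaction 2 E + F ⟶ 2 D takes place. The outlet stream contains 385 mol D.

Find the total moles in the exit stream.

For D: n = n₀ + 2ξ → 385 = 0 + 2ξ, giving ξ = 192.5 mol.
Outlet amounts (n = n₀ + ν ξ):
  E: 1270 − 2(192.5) = 885
  F: 233 − 1(192.5) = 40.5
  D: 0 + 2(192.5) = 385
Total out = 885 + 40.5 + 385 = 1310 mol.

1310 mol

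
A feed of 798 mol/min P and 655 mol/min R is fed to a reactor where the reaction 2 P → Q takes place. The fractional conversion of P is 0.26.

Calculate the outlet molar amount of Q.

P reacted = 0.26 × 798 = 207.5 mol/min; ν_P = −2, so ξ = 207.5/2 = 103.7 mol/min.
Outlet amounts (n = n₀ + ν ξ):
  P: 798 − 2(103.7) = 590.5
  Q: 0 + 1(103.7) = 103.7
  R: 655 (inert)

104 mol/min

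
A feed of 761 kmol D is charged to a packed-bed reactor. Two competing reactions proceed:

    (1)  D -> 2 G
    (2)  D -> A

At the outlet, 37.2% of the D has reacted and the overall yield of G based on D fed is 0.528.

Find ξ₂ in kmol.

Yield of G: 2ξ₁ / 761 = 0.528 → ξ₁ = 200.9 kmol.
Conversion of D: 1ξ₁ + 1ξ₂ = 0.372 × 761 = 283.1 → ξ₂ = 82.19 kmol.
Outlet amounts (n = n₀ + Σ ν·ξ):
  D: 761 − 1(200.9) − 1(82.19) = 477.9
  G: 0 + 2(200.9) = 401.8
  A: 0 + 1(82.19) = 82.19

ξ₂ = 82.2 kmol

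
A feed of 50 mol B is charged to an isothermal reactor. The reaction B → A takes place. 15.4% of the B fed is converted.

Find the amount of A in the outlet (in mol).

B reacted = 0.154 × 50 = 7.7 mol; ν_B = −1, so ξ = 7.7/1 = 7.7 mol.
Outlet amounts (n = n₀ + ν ξ):
  B: 50 − 1(7.7) = 42.3
  A: 0 + 1(7.7) = 7.7

7.7 mol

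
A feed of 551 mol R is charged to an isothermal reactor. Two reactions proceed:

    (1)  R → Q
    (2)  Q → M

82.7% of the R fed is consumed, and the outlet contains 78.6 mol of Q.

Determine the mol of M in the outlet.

Conversion of R: R consumed = 1ξ₁ = 0.827 × 551 → ξ₁ = 455.7 mol.
Q balance: n_Q = 0 + 1ξ₁ − 1ξ₂ = 78.6 → ξ₂ = (1·455.7 − 78.6)/1 = 377.1 mol.
Outlet amounts (n = n₀ + Σ ν·ξ):
  R: 551 − 1(455.7) = 95.32
  Q: 0 + 1(455.7) − 1(377.1) = 78.6
  M: 0 + 1(377.1) = 377.1

377 mol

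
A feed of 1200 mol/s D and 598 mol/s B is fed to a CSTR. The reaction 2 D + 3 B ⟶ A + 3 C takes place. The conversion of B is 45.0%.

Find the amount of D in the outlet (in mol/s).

B reacted = 0.45 × 598 = 269.1 mol/s; ν_B = −3, so ξ = 269.1/3 = 89.7 mol/s.
Outlet amounts (n = n₀ + ν ξ):
  D: 1200 − 2(89.7) = 1021
  B: 598 − 3(89.7) = 328.9
  A: 0 + 1(89.7) = 89.7
  C: 0 + 3(89.7) = 269.1

1020 mol/s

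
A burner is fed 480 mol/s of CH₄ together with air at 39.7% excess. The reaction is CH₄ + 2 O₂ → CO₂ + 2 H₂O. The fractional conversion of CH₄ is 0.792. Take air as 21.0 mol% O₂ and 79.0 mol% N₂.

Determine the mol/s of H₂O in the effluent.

760 mol/s

Stoichiometric O₂ = 2 × 480 = 960 mol/s; O₂ fed = 960 × 1.397 = 1341 mol/s.
N₂ fed = 1341 × 79/21 = 5045 mol/s.
Fuel reacted = 0.792 × 480 → ξ = 380.2 mol/s.
Outlet (n = n₀ + ν ξ):
  CH₄: 480 − 1(380.2) = 99.84
  O₂: 1341 − 2(380.2) = 580.8
  N₂: 5045 (inert)
  CO₂: 0 + 1(380.2) = 380.2
  H₂O: 0 + 2(380.2) = 760.3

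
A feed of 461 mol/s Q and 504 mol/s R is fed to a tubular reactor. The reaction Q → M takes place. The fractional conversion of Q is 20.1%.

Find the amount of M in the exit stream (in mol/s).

92.7 mol/s

Q reacted = 0.201 × 461 = 92.66 mol/s; ν_Q = −1, so ξ = 92.66/1 = 92.66 mol/s.
Outlet amounts (n = n₀ + ν ξ):
  Q: 461 − 1(92.66) = 368.3
  M: 0 + 1(92.66) = 92.66
  R: 504 (inert)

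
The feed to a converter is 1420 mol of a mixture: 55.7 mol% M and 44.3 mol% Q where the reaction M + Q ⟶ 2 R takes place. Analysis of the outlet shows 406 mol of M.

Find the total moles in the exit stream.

For M: n = n₀ − 1ξ → 406 = 790.9 − 1ξ, giving ξ = 384.9 mol.
Outlet amounts (n = n₀ + ν ξ):
  M: 790.9 − 1(384.9) = 406
  Q: 629.1 − 1(384.9) = 244.1
  R: 0 + 2(384.9) = 769.9
Total out = 406 + 244.1 + 769.9 = 1420 mol.

1420 mol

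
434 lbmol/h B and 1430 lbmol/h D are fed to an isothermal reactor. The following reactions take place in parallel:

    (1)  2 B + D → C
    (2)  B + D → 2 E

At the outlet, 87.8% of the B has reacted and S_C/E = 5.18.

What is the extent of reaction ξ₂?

ξ₂ = 17.5 lbmol/h

Conversion of B: B consumed = 0.878 × 434 = 381.1 lbmol/h = 2ξ₁ + 1ξ₂.
Selectivity: 1ξ₁ / (2ξ₂) = 5.18 → ξ₁ = 10.36 ξ₂.
Substitute: (2·10.36 + 1) ξ₂ = 381.1 → ξ₂ = 17.54 lbmol/h, ξ₁ = 181.8 lbmol/h.
Outlet amounts (n = n₀ + Σ ν·ξ):
  B: 434 − 2(181.8) − 1(17.54) = 52.95
  D: 1430 − 1(181.8) − 1(17.54) = 1231
  C: 0 + 1(181.8) = 181.8
  E: 0 + 2(17.54) = 35.09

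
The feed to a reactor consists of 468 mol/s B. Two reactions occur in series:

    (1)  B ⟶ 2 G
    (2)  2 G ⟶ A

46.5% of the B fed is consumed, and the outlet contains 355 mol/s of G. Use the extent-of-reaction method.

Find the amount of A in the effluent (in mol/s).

Conversion of B: B consumed = 1ξ₁ = 0.465 × 468 → ξ₁ = 217.6 mol/s.
G balance: n_G = 0 + 2ξ₁ − 2ξ₂ = 355 → ξ₂ = (2·217.6 − 355)/2 = 40.12 mol/s.
Outlet amounts (n = n₀ + Σ ν·ξ):
  B: 468 − 1(217.6) = 250.4
  G: 0 + 2(217.6) − 2(40.12) = 355
  A: 0 + 1(40.12) = 40.12

40.1 mol/s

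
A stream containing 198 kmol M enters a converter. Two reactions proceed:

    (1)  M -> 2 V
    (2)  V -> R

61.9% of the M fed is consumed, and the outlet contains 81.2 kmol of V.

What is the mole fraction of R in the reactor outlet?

Conversion of M: M consumed = 1ξ₁ = 0.619 × 198 → ξ₁ = 122.6 kmol.
V balance: n_V = 0 + 2ξ₁ − 1ξ₂ = 81.2 → ξ₂ = (2·122.6 − 81.2)/1 = 163.9 kmol.
Outlet amounts (n = n₀ + Σ ν·ξ):
  M: 198 − 1(122.6) = 75.44
  V: 0 + 2(122.6) − 1(163.9) = 81.2
  R: 0 + 1(163.9) = 163.9
Total out = 320.6 kmol; y_R = 163.9 / 320.6 = 0.5114.

0.511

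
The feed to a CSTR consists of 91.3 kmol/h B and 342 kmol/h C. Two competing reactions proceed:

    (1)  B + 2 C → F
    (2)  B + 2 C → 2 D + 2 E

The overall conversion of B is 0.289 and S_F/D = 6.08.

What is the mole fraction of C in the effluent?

Conversion of B: B consumed = 0.289 × 91.3 = 26.39 kmol/h = 1ξ₁ + 1ξ₂.
Selectivity: 1ξ₁ / (2ξ₂) = 6.08 → ξ₁ = 12.16 ξ₂.
Substitute: (1·12.16 + 1) ξ₂ = 26.39 → ξ₂ = 2.005 kmol/h, ξ₁ = 24.38 kmol/h.
Outlet amounts (n = n₀ + Σ ν·ξ):
  B: 91.3 − 1(24.38) − 1(2.005) = 64.91
  C: 342 − 2(24.38) − 2(2.005) = 289.2
  F: 0 + 1(24.38) = 24.38
  D: 0 + 2(2.005) = 4.01
  E: 0 + 2(2.005) = 4.01
Total out = 386.5 kmol/h; y_C = 289.2 / 386.5 = 0.7482.

0.748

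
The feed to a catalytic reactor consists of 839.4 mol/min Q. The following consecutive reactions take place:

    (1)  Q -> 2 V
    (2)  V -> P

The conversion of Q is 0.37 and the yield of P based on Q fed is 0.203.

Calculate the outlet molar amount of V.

Conversion of Q: Q consumed = 1ξ₁ = 0.37 × 839.4 → ξ₁ = 310.6 mol/min.
Yield of P: 1ξ₂ / 839.4 = 0.203 → ξ₂ = 170.4 mol/min.
Outlet amounts (n = n₀ + Σ ν·ξ):
  Q: 839.4 − 1(310.6) = 528.8
  V: 0 + 2(310.6) − 1(170.4) = 450.8
  P: 0 + 1(170.4) = 170.4

451 mol/min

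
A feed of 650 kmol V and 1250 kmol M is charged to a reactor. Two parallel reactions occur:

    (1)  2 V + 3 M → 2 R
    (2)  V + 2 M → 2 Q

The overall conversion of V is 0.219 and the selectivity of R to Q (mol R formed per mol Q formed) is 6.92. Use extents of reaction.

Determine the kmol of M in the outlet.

1030 kmol

Conversion of V: V consumed = 0.219 × 650 = 142.3 kmol = 2ξ₁ + 1ξ₂.
Selectivity: 2ξ₁ / (2ξ₂) = 6.92 → ξ₁ = 6.92 ξ₂.
Substitute: (2·6.92 + 1) ξ₂ = 142.3 → ξ₂ = 9.592 kmol, ξ₁ = 66.38 kmol.
Outlet amounts (n = n₀ + Σ ν·ξ):
  V: 650 − 2(66.38) − 1(9.592) = 507.6
  M: 1250 − 3(66.38) − 2(9.592) = 1032
  R: 0 + 2(66.38) = 132.8
  Q: 0 + 2(9.592) = 19.18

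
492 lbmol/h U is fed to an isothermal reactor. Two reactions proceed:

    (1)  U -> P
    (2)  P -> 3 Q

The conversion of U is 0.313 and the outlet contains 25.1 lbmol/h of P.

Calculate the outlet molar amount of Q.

387 lbmol/h

Conversion of U: U consumed = 1ξ₁ = 0.313 × 492 → ξ₁ = 154 lbmol/h.
P balance: n_P = 0 + 1ξ₁ − 1ξ₂ = 25.1 → ξ₂ = (1·154 − 25.1)/1 = 128.9 lbmol/h.
Outlet amounts (n = n₀ + Σ ν·ξ):
  U: 492 − 1(154) = 338
  P: 0 + 1(154) − 1(128.9) = 25.1
  Q: 0 + 3(128.9) = 386.7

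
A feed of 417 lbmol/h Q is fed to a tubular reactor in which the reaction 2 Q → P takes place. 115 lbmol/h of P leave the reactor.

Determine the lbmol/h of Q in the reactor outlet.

187 lbmol/h

For P: n = n₀ + 1ξ → 115 = 0 + 1ξ, giving ξ = 115 lbmol/h.
Outlet amounts (n = n₀ + ν ξ):
  Q: 417 − 2(115) = 187
  P: 0 + 1(115) = 115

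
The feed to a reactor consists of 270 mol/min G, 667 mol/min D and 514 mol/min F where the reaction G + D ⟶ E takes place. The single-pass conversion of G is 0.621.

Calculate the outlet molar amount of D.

G reacted = 0.621 × 270 = 167.7 mol/min; ν_G = −1, so ξ = 167.7/1 = 167.7 mol/min.
Outlet amounts (n = n₀ + ν ξ):
  G: 270 − 1(167.7) = 102.3
  D: 667 − 1(167.7) = 499.3
  E: 0 + 1(167.7) = 167.7
  F: 514 (inert)

499 mol/min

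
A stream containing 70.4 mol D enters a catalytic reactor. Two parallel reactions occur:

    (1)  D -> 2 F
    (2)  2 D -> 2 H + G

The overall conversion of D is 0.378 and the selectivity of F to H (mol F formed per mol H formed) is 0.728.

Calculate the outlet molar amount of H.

19.5 mol

Conversion of D: D consumed = 0.378 × 70.4 = 26.61 mol = 1ξ₁ + 2ξ₂.
Selectivity: 2ξ₁ / (2ξ₂) = 0.728 → ξ₁ = 0.728 ξ₂.
Substitute: (1·0.728 + 2) ξ₂ = 26.61 → ξ₂ = 9.755 mol, ξ₁ = 7.102 mol.
Outlet amounts (n = n₀ + Σ ν·ξ):
  D: 70.4 − 1(7.102) − 2(9.755) = 43.79
  F: 0 + 2(7.102) = 14.2
  H: 0 + 2(9.755) = 19.51
  G: 0 + 1(9.755) = 9.755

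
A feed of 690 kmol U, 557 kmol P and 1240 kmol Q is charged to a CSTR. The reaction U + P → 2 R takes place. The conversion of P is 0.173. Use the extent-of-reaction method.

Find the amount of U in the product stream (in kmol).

594 kmol

P reacted = 0.173 × 557 = 96.36 kmol; ν_P = −1, so ξ = 96.36/1 = 96.36 kmol.
Outlet amounts (n = n₀ + ν ξ):
  U: 690 − 1(96.36) = 593.6
  P: 557 − 1(96.36) = 460.6
  R: 0 + 2(96.36) = 192.7
  Q: 1240 (inert)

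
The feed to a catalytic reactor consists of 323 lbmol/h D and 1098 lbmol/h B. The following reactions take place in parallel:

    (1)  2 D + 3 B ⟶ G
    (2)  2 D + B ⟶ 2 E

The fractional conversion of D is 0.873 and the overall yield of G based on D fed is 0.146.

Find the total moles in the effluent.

Yield of G: 1ξ₁ / 323 = 0.146 → ξ₁ = 47.16 lbmol/h.
Conversion of D: 2ξ₁ + 2ξ₂ = 0.873 × 323 = 282 → ξ₂ = 93.83 lbmol/h.
Outlet amounts (n = n₀ + Σ ν·ξ):
  D: 323 − 2(47.16) − 2(93.83) = 41.02
  B: 1098 − 3(47.16) − 1(93.83) = 862.7
  G: 0 + 1(47.16) = 47.16
  E: 0 + 2(93.83) = 187.7
Total out = 41.02 + 862.7 + 47.16 + 187.7 = 1139 lbmol/h.

1140 lbmol/h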